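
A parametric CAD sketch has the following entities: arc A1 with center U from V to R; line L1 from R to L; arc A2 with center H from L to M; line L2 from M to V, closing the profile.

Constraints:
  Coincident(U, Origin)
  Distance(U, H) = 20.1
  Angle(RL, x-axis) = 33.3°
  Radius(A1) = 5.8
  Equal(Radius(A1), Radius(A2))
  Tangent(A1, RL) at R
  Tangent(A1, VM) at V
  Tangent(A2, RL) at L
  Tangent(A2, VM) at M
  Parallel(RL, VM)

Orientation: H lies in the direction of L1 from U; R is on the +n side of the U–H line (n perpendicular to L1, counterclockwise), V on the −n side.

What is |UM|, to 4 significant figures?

20.92

Tangency of A1 to both parallel lines with radius 5.8 puts R and V at U ± 5.8·n: R = (-3.184, 4.848), V = (3.184, -4.848). Equal radii place L and M the same way about H: L = H + 5.8·n = (13.62, 15.88), M = H − 5.8·n = (19.98, 6.188). Then |UM| = |M − U| = 20.92.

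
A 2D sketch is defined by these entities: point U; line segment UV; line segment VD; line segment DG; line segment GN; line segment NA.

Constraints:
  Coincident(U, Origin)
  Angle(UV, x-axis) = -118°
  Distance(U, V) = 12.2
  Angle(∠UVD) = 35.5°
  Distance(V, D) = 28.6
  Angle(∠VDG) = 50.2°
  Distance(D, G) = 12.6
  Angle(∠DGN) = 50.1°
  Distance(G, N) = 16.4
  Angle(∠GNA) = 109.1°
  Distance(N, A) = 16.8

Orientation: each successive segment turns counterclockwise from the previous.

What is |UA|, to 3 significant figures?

31.2

U is at the origin; UV runs at -118.0° with length 12.2, so V = (-5.73, -10.8). ∠UVD = 35.5° gives VD at 26.5° from the x-axis; with |VD| = 28.6, D = (19.9, 1.99). ∠VDG = 50.2° gives DG at 156° from the x-axis; with |DG| = 12.6, G = (8.33, 7.05). ∠DGN = 50.1° gives GN at -73.8° from the x-axis; with |GN| = 16.4, N = (12.9, -8.69). ∠GNA = 109.1° gives NA at -2.90° from the x-axis; with |NA| = 16.8, A = (29.7, -9.54). Then |UA| = |A − U| = 31.2.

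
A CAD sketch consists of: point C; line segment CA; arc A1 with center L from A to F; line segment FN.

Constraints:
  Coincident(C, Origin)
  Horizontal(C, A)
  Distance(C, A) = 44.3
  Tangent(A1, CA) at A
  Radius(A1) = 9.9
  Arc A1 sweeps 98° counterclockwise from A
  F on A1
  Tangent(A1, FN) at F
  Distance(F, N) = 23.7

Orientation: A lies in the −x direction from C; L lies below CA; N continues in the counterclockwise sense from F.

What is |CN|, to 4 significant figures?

61.55

On A1, A sits at bearing 90° from L; a 98° counterclockwise sweep puts F at bearing 188°, so F = L + 9.9·(cos 188°, sin 188°) = (-54.10, -11.28). Since A1 is tangent to FN there, LF ⟂ FN, so FN runs along (−sin 188°, cos 188°); with |FN| = 23.7, N = (-50.81, -34.75). Then |CN| = |N − C| = 61.55.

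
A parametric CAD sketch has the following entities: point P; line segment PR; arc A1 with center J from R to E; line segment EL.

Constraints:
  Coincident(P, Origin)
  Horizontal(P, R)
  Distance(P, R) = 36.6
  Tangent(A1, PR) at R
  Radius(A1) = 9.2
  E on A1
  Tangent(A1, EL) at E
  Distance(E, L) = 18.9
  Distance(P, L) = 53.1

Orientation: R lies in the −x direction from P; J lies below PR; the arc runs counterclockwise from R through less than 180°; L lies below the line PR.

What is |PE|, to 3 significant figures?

46.8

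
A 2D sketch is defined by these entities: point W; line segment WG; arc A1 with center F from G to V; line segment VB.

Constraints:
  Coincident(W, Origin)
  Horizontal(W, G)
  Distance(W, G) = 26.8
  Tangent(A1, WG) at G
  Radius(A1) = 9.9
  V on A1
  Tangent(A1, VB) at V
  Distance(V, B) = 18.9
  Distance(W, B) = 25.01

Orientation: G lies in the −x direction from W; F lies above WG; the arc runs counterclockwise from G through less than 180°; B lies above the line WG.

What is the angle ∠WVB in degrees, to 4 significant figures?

83.35°

W is at the origin; W and G share the same y with |WG| = 26.8 and G on the −x side, so G = (-26.80, 0.000). Since A1 is tangent to WG there, FG ⟂ WG, so F = G + (0, 9.9) = (-26.80, 9.900). Since FV ⟂ VB (tangency), |FB| = √(9.9² + 18.9²) = 21.34 regardless of where V sits on A1. So B lies on both circle(W, 25.01) and circle(F, 21.34); the above-WG intersection is B = (-9.925, 22.96). V is the foot of the tangent from B: V = (-17.80, 5.775).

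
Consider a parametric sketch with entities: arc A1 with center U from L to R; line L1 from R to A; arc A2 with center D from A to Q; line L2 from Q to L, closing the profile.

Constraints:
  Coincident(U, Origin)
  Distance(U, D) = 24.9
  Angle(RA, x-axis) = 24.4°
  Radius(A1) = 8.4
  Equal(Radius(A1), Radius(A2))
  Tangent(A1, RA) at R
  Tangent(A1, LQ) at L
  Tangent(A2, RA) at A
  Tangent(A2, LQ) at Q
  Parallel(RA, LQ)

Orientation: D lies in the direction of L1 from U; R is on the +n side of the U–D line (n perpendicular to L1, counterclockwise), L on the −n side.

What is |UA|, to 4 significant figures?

26.28

Tangency of A1 to both parallel lines with radius 8.4 puts R and L at U ± 8.4·n: R = (-3.470, 7.650), L = (3.470, -7.650). Equal radii place A and Q the same way about D: A = D + 8.4·n = (19.21, 17.94), Q = D − 8.4·n = (26.15, 2.637). Then |UA| = |A − U| = 26.28.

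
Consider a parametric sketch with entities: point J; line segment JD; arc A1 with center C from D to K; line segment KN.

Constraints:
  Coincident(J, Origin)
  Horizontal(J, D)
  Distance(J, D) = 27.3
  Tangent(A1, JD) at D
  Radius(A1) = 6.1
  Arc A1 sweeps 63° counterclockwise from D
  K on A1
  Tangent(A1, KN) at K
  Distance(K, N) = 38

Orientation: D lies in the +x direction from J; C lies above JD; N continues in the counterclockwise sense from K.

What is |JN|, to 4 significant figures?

62.30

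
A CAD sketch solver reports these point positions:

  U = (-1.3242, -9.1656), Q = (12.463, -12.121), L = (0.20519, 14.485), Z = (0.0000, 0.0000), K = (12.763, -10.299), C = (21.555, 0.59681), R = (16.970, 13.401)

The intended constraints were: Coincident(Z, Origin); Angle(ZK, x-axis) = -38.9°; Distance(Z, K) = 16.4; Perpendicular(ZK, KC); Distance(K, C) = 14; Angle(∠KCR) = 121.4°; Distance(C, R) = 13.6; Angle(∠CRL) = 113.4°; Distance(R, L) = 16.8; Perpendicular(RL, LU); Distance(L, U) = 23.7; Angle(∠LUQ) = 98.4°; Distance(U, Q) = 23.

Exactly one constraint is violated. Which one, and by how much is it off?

Distance(U, Q) = 23 — off by 8.90.

Z = (0.00, 0.00) ✓; ZK at -38.90° ✓; |ZK| = 16.40 ✓; ∠(ZK, KC) = 90.00° ✓; |KC| = 14.00 ✓; ∠KCR = 121.4° ✓; |CR| = 13.60 ✓; ∠CRL = 113.4° ✓; |RL| = 16.80 ✓; ∠(RL, LU) = 90.00° ✓; |LU| = 23.70 ✓; ∠LUQ = 98.40° ✓; |UQ| = 14.10 ✗.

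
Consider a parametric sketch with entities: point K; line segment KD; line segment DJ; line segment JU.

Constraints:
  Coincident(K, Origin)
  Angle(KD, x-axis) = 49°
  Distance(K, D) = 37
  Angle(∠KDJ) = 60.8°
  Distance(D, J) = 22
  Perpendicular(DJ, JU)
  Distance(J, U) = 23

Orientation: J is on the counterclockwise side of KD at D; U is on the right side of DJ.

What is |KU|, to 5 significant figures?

55.439

K is at the origin; KD runs at 49.0° with length 37.0, so D = 37.0·(cos 49.0°, sin 49.0°) = (24.274, 27.924). ∠KDJ = 60.8°, so DJ runs at 49.0° + (180° − 60.8°) = 168.20° from the x-axis; with |DJ| = 22.0, J = D + 22.0·(cos 168.20°, sin 168.20°) = (2.7391, 32.423). DJ ⟂ JU; with |JU| = 23.0 on the right of DJ, U = J + 23.0·(0.20450, 0.97887) = (7.4425, 54.937). Then |KU| = |U − K| = 55.439.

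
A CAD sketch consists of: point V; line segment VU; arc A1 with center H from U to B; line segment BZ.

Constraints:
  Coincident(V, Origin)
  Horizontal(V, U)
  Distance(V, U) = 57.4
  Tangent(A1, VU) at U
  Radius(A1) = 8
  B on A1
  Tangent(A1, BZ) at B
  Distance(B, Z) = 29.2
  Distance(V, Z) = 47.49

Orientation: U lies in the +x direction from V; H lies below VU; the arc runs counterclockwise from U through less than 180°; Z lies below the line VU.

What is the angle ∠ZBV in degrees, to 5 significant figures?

67.097°

V is at the origin; VU is horizontal with |VU| = 57.4 and U on the +x side, so U = (57.400, 0.0000). The tangent condition forces HU to be normal to VU, so H = U + (0, -8) = (57.400, -8.0000). Since HB ⟂ BZ (tangency), |HZ| = √(8.0² + 29.2²) = 30.276 regardless of where B sits on A1. So Z lies on both circle(V, 47.49) and circle(H, 30.276); the below-VU intersection is Z = (36.721, -30.114). B is the foot of the tangent from Z: B = (50.321, -4.2741).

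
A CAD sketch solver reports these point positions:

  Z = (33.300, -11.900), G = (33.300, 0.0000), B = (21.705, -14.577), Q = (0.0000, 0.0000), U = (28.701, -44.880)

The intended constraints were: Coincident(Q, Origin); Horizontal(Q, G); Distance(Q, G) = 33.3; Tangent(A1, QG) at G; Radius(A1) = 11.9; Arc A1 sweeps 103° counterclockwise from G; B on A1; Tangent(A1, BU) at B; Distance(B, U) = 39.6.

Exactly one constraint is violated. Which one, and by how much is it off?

Distance(B, U) = 39.6 — off by 8.50.

Q = (0.00, 0.00) ✓; Q.y = 0.00, G.y = 0.00 ✓; |QG| = 33.30 ✓; ∠(ZG, GQ) = 90.00° ✓; |ZG| = 11.90 ✓; bearing(Z→B) − bearing(Z→G) = 103.0° ✓; |ZB| = 11.90 ✓; ∠(ZB, BU) = 90.00° ✓; |BU| = 31.10 ✗.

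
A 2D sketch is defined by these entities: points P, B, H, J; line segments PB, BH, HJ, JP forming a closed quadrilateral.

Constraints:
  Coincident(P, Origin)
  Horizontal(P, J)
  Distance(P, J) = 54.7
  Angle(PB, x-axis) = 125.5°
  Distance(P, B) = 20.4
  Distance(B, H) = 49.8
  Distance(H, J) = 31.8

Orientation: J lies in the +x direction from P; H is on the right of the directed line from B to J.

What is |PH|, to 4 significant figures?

30.57

P is at the origin; PJ is horizontal with |PJ| = 54.7 and J in +x, so J = (54.7, 0). PB runs at 125.5° with |PB| = 20.4, so B = (-11.85, 16.61). H is determined by |BH| = 49.8 and |HJ| = 31.8 together: it lies at the intersection of circle(B, 49.8) and circle(J, 31.8). With |BJ| = 68.59, the foot of the radical line on BJ is 45.00 from B and the perpendicular offset is √(49.8² − 45.00²) = 21.33. Taking the right-of-BJ solution: H = (26.65, -14.98).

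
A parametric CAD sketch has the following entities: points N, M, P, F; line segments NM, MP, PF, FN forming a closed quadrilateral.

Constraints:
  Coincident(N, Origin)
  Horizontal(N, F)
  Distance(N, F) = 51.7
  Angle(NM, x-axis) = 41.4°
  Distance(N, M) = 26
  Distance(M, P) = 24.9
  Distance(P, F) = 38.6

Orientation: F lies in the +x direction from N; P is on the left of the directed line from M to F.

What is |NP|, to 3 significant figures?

50.8

Checks: |MP| = 24.90 ✓; |PF| = 38.60 ✓.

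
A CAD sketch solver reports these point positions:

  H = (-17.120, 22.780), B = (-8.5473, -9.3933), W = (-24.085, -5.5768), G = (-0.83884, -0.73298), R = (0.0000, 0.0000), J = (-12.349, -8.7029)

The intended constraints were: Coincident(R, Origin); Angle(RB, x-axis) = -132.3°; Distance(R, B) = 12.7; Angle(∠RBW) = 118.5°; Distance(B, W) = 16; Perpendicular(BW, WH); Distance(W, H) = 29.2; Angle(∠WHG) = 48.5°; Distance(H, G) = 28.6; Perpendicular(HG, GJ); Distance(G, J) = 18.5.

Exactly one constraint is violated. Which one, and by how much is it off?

Distance(G, J) = 18.5 — off by 4.50.

R = (0.00, 0.00) ✓; RB at -132.3° ✓; |RB| = 12.70 ✓; ∠RBW = 118.5° ✓; |BW| = 16.00 ✓; ∠(BW, WH) = 90.00° ✓; |WH| = 29.20 ✓; ∠WHG = 48.50° ✓; |HG| = 28.60 ✓; ∠(HG, GJ) = 90.00° ✓; |GJ| = 14.00 ✗.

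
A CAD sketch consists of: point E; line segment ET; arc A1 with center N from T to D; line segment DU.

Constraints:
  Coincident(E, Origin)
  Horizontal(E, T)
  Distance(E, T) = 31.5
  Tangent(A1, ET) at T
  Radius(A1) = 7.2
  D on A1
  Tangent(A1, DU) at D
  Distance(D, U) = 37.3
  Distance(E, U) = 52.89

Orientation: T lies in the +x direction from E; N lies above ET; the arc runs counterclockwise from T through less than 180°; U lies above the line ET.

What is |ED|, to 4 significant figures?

39.50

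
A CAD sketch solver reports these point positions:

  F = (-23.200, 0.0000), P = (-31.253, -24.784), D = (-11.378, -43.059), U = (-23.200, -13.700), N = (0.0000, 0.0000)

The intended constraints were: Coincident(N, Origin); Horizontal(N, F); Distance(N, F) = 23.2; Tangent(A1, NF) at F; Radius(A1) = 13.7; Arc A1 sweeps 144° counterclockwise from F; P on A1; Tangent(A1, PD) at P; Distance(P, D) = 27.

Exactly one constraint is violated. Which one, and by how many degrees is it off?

Tangent(A1, PD) at P — off by 6.60°.

N = (0.00, 0.00) ✓; N.y = 0.00, F.y = 0.00 ✓; |NF| = 23.20 ✓; ∠(UF, FN) = 90.00° ✓; |UF| = 13.70 ✓; bearing(U→P) − bearing(U→F) = 144.0° ✓; |UP| = 13.70 ✓; ∠(UP, PD) = 96.60° ✗; |PD| = 27.00 ✓.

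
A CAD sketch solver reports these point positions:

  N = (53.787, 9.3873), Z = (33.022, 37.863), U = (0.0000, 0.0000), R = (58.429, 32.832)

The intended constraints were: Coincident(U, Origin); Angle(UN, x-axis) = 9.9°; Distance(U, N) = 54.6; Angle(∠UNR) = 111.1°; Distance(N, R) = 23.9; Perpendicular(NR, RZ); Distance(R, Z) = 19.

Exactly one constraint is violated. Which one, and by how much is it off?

Distance(R, Z) = 19 — off by 6.90.

U = (0.00, 0.00) ✓; UN at 9.900° ✓; |UN| = 54.60 ✓; ∠UNR = 111.1° ✓; |NR| = 23.90 ✓; ∠(NR, RZ) = 90.00° ✓; |RZ| = 25.90 ✗.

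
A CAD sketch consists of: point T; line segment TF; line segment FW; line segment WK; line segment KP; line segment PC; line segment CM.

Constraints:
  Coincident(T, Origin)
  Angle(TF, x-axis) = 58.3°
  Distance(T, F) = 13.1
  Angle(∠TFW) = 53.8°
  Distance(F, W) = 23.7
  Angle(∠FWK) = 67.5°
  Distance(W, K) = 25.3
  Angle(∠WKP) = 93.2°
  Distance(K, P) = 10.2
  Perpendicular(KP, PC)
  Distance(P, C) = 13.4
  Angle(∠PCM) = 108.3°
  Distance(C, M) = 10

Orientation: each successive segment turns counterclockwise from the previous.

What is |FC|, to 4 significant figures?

11.49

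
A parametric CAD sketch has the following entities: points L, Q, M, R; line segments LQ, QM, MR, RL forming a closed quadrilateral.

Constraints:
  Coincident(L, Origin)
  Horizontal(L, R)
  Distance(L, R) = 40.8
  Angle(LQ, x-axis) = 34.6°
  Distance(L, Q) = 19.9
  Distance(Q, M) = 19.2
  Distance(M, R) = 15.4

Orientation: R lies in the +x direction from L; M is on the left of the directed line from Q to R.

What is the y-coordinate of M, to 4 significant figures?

14.40

Checks: |QM| = 19.20 ✓; |MR| = 15.40 ✓.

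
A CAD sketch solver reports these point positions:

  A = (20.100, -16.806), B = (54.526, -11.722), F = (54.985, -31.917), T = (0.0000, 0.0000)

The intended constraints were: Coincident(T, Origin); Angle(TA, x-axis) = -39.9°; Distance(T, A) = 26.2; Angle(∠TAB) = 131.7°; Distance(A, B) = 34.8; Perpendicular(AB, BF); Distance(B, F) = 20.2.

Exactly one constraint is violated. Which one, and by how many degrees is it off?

Perpendicular(AB, BF) — off by 7.10°.

T = (0.00, 0.00) ✓; TA at -39.90° ✓; |TA| = 26.20 ✓; ∠TAB = 131.7° ✓; |AB| = 34.80 ✓; ∠(AB, BF) = 97.10° ✗; |BF| = 20.20 ✓.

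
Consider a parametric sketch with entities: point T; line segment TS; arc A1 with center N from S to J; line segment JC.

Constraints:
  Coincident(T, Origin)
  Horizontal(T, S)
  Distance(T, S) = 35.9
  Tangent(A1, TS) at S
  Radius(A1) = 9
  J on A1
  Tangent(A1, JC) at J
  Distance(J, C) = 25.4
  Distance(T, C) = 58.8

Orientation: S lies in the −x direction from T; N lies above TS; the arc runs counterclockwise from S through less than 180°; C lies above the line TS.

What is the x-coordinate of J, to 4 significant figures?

-29.93

Checks: T = (0.00, 0.00) ✓; |NJ| = 9.000 ✓; ∠(NJ, JC) = 90.00° ✓; |JC| = 25.40 ✓; |TC| = 58.80 ✓.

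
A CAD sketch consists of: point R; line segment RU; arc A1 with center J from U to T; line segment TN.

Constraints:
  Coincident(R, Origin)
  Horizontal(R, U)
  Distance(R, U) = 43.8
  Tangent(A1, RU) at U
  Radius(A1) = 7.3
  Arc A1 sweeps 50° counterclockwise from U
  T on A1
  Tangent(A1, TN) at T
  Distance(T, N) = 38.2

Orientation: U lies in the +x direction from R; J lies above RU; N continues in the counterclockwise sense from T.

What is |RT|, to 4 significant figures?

49.46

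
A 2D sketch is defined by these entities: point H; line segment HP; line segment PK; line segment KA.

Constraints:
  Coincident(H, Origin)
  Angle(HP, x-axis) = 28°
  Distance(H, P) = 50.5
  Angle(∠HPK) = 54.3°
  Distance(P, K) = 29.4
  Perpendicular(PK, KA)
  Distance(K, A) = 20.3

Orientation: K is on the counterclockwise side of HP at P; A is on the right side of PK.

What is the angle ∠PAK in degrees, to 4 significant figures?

55.38°

H is at the origin; HP runs at 28.0° with length 50.5, so P = 50.5·(cos 28.0°, sin 28.0°) = (44.59, 23.71). ∠HPK = 54.3°, so PK runs at 28.0° + (180° − 54.3°) = 153.7° from the x-axis; with |PK| = 29.4, K = P + 29.4·(cos 153.7°, sin 153.7°) = (18.23, 36.73). PK is perpendicular to KA; with |KA| = 20.3 on the right of PK, A = K + 20.3·(0.4431, 0.8965) = (27.23, 54.93). Then cos ∠PAK = AP·AK / (|AP||AK|), giving 55.38°.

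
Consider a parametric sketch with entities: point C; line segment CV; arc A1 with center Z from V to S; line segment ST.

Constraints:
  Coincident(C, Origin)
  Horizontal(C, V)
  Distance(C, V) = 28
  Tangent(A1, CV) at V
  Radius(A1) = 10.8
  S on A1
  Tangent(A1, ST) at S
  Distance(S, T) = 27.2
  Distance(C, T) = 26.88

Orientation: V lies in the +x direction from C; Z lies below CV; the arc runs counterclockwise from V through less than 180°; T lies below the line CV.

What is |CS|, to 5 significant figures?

19.736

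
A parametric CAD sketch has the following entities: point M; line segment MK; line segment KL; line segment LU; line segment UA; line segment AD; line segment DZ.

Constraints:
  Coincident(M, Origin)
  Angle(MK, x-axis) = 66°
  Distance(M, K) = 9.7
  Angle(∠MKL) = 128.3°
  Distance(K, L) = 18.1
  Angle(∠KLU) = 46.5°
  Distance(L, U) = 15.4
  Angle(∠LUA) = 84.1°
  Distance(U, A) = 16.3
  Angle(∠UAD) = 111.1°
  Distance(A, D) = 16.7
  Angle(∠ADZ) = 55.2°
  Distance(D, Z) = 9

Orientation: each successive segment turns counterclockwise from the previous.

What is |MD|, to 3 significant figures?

25.9

M is at the origin; MK runs at 66.0° with length 9.7, so K = (3.95, 8.86). ∠MKL = 128.3° gives KL at 118° from the x-axis; with |KL| = 18.1, L = (-4.47, 24.9). ∠KLU = 46.5° gives LU at -109° from the x-axis; with |LU| = 15.4, U = (-9.43, 10.3). ∠LUA = 84.1° gives UA at -12.9° from the x-axis; with |UA| = 16.3, A = (6.46, 6.67). ∠UAD = 111.1° gives AD at 56.0° from the x-axis; with |AD| = 16.7, D = (15.8, 20.5). Then |MD| = |D − M| = 25.9.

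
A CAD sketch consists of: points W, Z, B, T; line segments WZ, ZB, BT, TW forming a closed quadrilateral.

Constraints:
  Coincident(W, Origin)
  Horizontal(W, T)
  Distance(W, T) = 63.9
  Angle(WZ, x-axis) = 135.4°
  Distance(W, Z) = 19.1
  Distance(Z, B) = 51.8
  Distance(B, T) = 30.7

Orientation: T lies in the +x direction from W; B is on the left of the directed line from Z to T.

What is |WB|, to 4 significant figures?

41.57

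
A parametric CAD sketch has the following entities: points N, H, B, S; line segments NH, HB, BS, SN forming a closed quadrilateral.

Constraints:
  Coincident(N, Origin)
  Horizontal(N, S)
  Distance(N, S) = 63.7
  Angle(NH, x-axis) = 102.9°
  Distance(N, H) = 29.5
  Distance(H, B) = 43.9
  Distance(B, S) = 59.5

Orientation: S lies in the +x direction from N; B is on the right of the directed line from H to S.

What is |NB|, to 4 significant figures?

14.56

Checks: |HB| = 43.90 ✓; |BS| = 59.50 ✓.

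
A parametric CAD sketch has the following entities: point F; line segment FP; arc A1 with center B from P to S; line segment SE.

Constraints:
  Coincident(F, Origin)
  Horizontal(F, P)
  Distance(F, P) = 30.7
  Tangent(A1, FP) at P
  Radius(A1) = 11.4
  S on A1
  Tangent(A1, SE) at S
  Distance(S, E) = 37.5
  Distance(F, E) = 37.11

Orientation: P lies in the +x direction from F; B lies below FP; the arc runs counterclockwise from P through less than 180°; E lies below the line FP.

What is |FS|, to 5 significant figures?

21.712

F is at the origin; F and P share the same y with |FP| = 30.7 and P on the +x side, so P = (30.700, 0.0000). Tangency of A1 to FP means the radius BP is perpendicular to FP, so B = P + (0, -11.4) = (30.700, -11.400). Since BS ⟂ SE (tangency), |BE| = √(11.4² + 37.5²) = 39.195 regardless of where S sits on A1. So E lies on both circle(F, 37.11) and circle(B, 39.195); the below-FP intersection is E = (1.1019, -37.094). S is the foot of the tangent from E: S = (21.046, -5.3370).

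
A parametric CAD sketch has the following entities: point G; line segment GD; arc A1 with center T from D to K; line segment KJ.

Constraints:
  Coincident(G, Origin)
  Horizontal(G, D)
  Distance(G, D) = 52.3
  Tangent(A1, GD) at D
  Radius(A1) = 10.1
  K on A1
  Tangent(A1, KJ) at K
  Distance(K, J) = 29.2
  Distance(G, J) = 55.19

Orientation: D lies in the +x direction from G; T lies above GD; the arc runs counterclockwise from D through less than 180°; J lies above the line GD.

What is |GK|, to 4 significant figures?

62.05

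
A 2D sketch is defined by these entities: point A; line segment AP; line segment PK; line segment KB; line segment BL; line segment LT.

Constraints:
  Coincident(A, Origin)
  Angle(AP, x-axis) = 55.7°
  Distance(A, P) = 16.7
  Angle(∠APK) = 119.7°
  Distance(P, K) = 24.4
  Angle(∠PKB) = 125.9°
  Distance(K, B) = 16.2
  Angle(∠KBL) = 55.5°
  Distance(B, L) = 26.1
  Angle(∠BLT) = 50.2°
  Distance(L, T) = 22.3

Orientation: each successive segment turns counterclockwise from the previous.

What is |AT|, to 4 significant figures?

35.04

A is at the origin; AP runs at 55.7° with length 16.7, so P = (9.411, 13.80). ∠APK = 119.7° gives PK at 116.0° from the x-axis; with |PK| = 24.4, K = (-1.285, 35.73). ∠PKB = 125.9° gives KB at 170.1° from the x-axis; with |KB| = 16.2, B = (-17.24, 38.51). ∠KBL = 55.5° gives BL at -65.40° from the x-axis; with |BL| = 26.1, L = (-6.379, 14.78). ∠BLT = 50.2° gives LT at 64.40° from the x-axis; with |LT| = 22.3, T = (3.256, 34.89). Then |AT| = |T − A| = 35.04.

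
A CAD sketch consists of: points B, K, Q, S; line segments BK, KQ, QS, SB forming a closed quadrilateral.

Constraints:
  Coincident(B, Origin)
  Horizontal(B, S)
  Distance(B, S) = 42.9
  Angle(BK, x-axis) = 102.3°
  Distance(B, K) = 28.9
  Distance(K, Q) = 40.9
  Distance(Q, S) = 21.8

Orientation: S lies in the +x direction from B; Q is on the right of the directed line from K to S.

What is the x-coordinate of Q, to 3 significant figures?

21.2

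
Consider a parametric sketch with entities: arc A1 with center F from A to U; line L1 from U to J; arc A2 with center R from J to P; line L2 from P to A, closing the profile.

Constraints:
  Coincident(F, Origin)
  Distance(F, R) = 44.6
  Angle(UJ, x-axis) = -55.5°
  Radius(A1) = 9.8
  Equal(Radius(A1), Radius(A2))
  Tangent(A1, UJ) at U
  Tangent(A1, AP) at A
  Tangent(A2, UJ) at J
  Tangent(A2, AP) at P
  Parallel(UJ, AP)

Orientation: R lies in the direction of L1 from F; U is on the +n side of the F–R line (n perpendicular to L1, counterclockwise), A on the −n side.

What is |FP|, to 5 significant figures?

45.664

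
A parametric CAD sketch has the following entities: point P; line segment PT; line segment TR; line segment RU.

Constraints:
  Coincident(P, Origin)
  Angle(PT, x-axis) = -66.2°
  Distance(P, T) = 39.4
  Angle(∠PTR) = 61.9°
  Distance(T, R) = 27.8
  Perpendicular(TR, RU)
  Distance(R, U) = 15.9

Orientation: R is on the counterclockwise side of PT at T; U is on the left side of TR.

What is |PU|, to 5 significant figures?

20.999

∠PTR = 61.9°, so TR runs at -66.2° + (180° − 61.9°) = 51.900° from the x-axis; with |TR| = 27.8, R = T + 27.8·(cos 51.900°, sin 51.900°) = (33.053, -14.173). TR is perpendicular to RU; with |RU| = 15.9 on the left of TR, U = R + 15.9·(-0.78694, 0.61704) = (20.541, -4.3617). Then |PU| = |U − P| = 20.999.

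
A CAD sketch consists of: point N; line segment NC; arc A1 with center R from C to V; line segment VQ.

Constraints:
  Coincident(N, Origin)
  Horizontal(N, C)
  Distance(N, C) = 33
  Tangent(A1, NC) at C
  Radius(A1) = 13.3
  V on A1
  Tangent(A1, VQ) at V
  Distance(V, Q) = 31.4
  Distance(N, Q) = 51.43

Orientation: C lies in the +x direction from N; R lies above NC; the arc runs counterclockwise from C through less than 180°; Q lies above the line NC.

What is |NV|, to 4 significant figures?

48.41

N is at the origin; N and C share the same y with |NC| = 33.0 and C on the +x side, so C = (33.00, 0.000). Tangency of A1 to NC means the radius RC is perpendicular to NC, so R = C + (0, 13.3) = (33.00, 13.30). Since RV ⟂ VQ (tangency), |RQ| = √(13.3² + 31.4²) = 34.10 regardless of where V sits on A1. So Q lies on both circle(N, 51.43) and circle(R, 34.10); the above-NC intersection is Q = (23.12, 45.94). V is the foot of the tangent from Q: V = (43.22, 21.81).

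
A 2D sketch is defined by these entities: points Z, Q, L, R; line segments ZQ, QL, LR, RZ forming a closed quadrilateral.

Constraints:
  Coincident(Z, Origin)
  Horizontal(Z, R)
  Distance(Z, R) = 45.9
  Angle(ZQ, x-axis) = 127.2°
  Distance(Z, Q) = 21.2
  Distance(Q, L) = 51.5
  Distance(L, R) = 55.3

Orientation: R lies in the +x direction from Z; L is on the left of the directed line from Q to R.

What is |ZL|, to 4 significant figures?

57.32

Z is at the origin; ZR is horizontal with |ZR| = 45.9 and R in +x, so R = (45.9, 0). ZQ runs at 127.2° with |ZQ| = 21.2, so Q = (-12.82, 16.89). L is determined by |QL| = 51.5 and |LR| = 55.3 together: it lies at the intersection of circle(Q, 51.5) and circle(R, 55.3). With |QR| = 61.10, the foot of the radical line on QR is 27.23 from Q and the perpendicular offset is √(51.5² − 27.23²) = 43.71. Taking the left-of-QR solution: L = (25.43, 51.37).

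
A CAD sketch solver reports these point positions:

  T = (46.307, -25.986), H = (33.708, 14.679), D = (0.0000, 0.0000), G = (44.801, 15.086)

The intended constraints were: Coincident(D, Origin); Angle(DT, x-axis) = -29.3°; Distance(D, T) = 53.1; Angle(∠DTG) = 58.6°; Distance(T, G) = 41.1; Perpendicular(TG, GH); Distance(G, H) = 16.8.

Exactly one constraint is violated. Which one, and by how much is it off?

Distance(G, H) = 16.8 — off by 5.70.

D = (0.00, 0.00) ✓; DT at -29.30° ✓; |DT| = 53.10 ✓; ∠DTG = 58.60° ✓; |TG| = 41.10 ✓; ∠(TG, GH) = 90.00° ✓; |GH| = 11.10 ✗.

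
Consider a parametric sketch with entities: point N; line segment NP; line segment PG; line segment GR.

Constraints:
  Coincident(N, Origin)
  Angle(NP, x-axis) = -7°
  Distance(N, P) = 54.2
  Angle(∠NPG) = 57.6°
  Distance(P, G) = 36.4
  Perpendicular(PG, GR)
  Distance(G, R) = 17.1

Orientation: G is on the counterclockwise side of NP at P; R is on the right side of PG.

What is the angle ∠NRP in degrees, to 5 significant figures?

58.161°

∠NPG = 57.6°, so PG runs at -7.0° + (180° − 57.6°) = 115.40° from the x-axis; with |PG| = 36.4, G = P + 36.4·(cos 115.40°, sin 115.40°) = (38.183, 26.276). The perpendicularity gives GR at right angles to PG; with |GR| = 17.1 on the right of PG, R = G + 17.1·(0.90334, 0.42894) = (53.630, 33.611). Then cos ∠NRP = RN·RP / (|RN||RP|), giving 58.161°.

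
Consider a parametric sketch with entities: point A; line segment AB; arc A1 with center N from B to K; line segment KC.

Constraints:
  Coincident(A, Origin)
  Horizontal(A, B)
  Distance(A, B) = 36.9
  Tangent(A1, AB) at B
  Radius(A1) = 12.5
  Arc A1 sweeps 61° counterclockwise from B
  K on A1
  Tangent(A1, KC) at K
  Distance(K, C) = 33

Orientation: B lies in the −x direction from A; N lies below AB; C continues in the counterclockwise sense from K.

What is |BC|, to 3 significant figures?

44.4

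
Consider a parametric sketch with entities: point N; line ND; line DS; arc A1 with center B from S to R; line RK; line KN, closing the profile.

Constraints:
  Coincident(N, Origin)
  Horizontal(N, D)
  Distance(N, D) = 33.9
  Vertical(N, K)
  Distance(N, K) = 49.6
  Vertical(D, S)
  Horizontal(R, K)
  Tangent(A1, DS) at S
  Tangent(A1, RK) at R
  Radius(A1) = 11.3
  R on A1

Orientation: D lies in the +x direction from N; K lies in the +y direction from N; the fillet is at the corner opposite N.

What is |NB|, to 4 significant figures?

44.47

NK is vertical with |NK| = 49.6 and K on the +y side, so K = (0.000, 49.60). The virtual corner opposite N is at (33.90, 49.60). Tangency of A1 to DS means the radius BS is perpendicular to DS and tangency of A1 to RK means the radius BR is perpendicular to RK, with radius 11.3, so the center B sits 11.3 in from both sides at B = (22.60, 38.30). Then |NB| = |B − N| = 44.47.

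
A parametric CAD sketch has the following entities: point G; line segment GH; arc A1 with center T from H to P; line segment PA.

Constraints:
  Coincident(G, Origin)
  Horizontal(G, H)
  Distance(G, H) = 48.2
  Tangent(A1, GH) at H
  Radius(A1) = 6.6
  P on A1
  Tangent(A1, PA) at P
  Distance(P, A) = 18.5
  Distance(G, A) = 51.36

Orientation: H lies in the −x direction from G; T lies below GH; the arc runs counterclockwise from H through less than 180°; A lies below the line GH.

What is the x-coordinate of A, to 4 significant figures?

-44.37

Checks: ∠(TH, HG) = 90.00° ✓; |TH| = 6.600 ✓; |TP| = 6.600 ✓; ∠(TP, PA) = 90.00° ✓; |PA| = 18.50 ✓; |GA| = 51.36 ✓.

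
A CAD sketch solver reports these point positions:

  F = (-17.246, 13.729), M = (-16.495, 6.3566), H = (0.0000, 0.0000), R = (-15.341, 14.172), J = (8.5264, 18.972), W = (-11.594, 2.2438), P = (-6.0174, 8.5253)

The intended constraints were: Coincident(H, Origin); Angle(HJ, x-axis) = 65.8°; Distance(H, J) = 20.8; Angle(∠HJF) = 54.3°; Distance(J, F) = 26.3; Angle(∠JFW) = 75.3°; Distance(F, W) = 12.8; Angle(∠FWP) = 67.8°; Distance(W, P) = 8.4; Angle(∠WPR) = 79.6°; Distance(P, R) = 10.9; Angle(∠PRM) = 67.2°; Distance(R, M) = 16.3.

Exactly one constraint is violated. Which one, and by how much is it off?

Distance(R, M) = 16.3 — off by 8.40.

H = (0.00, 0.00) ✓; HJ at 65.80° ✓; |HJ| = 20.80 ✓; ∠HJF = 54.30° ✓; |JF| = 26.30 ✓; ∠JFW = 75.30° ✓; |FW| = 12.80 ✓; ∠FWP = 67.80° ✓; |WP| = 8.400 ✓; ∠WPR = 79.60° ✓; |PR| = 10.90 ✓; ∠PRM = 67.20° ✓; |RM| = 7.900 ✗.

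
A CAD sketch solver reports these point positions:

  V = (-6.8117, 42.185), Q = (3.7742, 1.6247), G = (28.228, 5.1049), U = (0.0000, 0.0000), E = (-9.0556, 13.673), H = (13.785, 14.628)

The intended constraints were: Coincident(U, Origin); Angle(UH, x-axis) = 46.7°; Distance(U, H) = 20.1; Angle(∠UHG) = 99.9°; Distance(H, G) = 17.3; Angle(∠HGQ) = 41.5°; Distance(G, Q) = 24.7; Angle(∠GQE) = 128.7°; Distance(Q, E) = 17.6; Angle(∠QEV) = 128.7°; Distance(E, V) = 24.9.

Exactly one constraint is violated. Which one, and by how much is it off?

Distance(E, V) = 24.9 — off by 3.70.

U = (0.00, 0.00) ✓; UH at 46.70° ✓; |UH| = 20.10 ✓; ∠UHG = 99.90° ✓; |HG| = 17.30 ✓; ∠HGQ = 41.50° ✓; |GQ| = 24.70 ✓; ∠GQE = 128.7° ✓; |QE| = 17.60 ✓; ∠QEV = 128.7° ✓; |EV| = 28.60 ✗.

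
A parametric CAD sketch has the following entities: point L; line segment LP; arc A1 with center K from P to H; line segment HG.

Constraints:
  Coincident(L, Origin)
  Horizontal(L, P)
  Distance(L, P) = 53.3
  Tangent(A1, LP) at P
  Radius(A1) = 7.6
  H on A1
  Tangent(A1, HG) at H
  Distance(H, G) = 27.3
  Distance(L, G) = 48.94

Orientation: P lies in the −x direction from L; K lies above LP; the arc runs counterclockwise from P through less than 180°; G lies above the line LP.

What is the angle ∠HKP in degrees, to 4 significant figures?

72.09°

L is at the origin; LP is horizontal with |LP| = 53.3 and P on the −x side, so P = (-53.30, 0.000). Since A1 is tangent to LP there, KP ⟂ LP, so K = P + (0, 7.6) = (-53.30, 7.600). Since KH ⟂ HG (tangency), |KG| = √(7.6² + 27.3²) = 28.34 regardless of where H sits on A1. So G lies on both circle(L, 48.94) and circle(K, 28.34); the above-LP intersection is G = (-37.67, 31.24). H is the foot of the tangent from G: H = (-46.07, 5.263).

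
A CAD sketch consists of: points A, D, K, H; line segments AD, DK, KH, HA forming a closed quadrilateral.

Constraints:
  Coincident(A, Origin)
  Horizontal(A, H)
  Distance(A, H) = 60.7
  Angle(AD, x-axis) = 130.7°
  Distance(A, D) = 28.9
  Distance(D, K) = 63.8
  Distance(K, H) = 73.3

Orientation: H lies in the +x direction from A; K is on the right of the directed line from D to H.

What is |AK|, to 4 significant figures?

39.40

Checks: |DK| = 63.80 ✓; |KH| = 73.30 ✓.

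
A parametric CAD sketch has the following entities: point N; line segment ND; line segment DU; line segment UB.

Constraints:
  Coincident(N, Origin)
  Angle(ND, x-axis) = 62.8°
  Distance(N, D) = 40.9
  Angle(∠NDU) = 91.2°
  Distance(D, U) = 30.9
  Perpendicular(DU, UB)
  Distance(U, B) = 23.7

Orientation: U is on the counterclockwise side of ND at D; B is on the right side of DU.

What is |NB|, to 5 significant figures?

71.976

N is at the origin; ND runs at 62.8° with length 40.9, so D = 40.9·(cos 62.8°, sin 62.8°) = (18.695, 36.377). ∠NDU = 91.2°, so DU runs at 62.8° + (180° − 91.2°) = 151.60° from the x-axis; with |DU| = 30.9, U = D + 30.9·(cos 151.60°, sin 151.60°) = (-8.4858, 51.074). DU ⟂ UB; with |UB| = 23.7 on the right of DU, B = U + 23.7·(0.47562, 0.87965) = (2.7865, 71.922). Then |NB| = |B − N| = 71.976.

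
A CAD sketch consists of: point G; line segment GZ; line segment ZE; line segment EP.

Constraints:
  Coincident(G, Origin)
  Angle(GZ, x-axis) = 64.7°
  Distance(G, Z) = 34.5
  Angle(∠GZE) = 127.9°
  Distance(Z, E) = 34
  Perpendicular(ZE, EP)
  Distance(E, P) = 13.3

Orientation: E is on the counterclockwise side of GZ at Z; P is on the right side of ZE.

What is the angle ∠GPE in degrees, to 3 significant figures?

53.7°

G is at the origin; GZ runs at 64.7° with length 34.5, so Z = 34.5·(cos 64.7°, sin 64.7°) = (14.7, 31.2). ∠GZE = 127.9°, so ZE runs at 64.7° + (180° − 127.9°) = 117° from the x-axis; with |ZE| = 34.0, E = Z + 34.0·(cos 117°, sin 117°) = (-0.586, 61.5). ZE ⟂ EP; with |EP| = 13.3 on the right of ZE, P = E + 13.3·(0.893, 0.451) = (11.3, 67.5). Then cos ∠GPE = PG·PE / (|PG||PE|), giving 53.7°.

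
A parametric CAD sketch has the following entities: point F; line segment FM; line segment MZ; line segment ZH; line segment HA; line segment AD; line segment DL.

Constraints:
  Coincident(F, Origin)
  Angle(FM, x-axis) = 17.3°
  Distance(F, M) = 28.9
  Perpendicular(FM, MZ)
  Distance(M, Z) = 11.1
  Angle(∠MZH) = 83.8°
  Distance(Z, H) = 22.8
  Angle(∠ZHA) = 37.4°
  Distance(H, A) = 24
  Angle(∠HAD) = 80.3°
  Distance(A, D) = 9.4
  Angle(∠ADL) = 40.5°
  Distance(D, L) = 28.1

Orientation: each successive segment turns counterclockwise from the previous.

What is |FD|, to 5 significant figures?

30.610

F is at the origin; FM runs at 17.3° with length 28.9, so M = (27.593, 8.5941). FM is perpendicular to MZ, so MZ runs at 107.30°; with |MZ| = 11.1, Z = (24.292, 19.192). ∠MZH = 83.8° gives ZH at -156.50° from the x-axis; with |ZH| = 22.8, H = (3.3828, 10.100). ∠ZHA = 37.4° gives HA at -13.900° from the x-axis; with |HA| = 24.0, A = (26.680, 4.3350). ∠HAD = 80.3° gives AD at 85.800° from the x-axis; with |AD| = 9.4, D = (27.368, 13.710). Then |FD| = |D − F| = 30.610.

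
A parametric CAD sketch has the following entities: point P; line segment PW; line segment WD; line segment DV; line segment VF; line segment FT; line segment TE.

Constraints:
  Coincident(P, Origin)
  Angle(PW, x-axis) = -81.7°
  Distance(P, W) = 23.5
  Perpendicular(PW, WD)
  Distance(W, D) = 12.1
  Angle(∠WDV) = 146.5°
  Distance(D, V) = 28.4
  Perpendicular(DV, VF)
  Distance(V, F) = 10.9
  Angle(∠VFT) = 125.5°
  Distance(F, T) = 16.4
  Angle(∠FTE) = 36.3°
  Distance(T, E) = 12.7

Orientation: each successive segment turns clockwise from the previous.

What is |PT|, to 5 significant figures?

13.502

DV ⟂ VF, so VF runs at 64.800°; with |VF| = 10.9, F = (-29.637, -3.0458). ∠VFT = 125.5° gives FT at 10.300° from the x-axis; with |FT| = 16.4, T = (-13.501, -0.11346). Then |PT| = |T − P| = 13.502.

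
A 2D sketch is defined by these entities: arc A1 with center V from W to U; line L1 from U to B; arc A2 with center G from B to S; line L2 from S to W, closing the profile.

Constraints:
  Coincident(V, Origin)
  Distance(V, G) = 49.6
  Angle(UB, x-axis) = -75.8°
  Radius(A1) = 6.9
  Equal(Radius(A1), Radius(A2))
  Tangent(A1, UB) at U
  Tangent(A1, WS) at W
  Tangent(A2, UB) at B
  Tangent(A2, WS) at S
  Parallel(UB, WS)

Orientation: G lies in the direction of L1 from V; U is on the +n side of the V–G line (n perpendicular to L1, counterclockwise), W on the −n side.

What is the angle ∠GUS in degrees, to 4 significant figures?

7.628°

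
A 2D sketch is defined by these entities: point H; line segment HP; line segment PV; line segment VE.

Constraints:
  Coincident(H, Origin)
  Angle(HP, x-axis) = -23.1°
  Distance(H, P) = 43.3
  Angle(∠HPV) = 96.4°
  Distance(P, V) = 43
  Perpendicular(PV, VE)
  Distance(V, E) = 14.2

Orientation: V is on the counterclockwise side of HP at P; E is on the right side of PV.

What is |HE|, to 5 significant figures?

74.583

∠HPV = 96.4°, so PV runs at -23.1° + (180° − 96.4°) = 60.500° from the x-axis; with |PV| = 43.0, V = P + 43.0·(cos 60.500°, sin 60.500°) = (61.002, 20.437). PV ⟂ VE; with |VE| = 14.2 on the right of PV, E = V + 14.2·(0.87036, -0.49242) = (73.362, 13.445). Then |HE| = |E − H| = 74.583.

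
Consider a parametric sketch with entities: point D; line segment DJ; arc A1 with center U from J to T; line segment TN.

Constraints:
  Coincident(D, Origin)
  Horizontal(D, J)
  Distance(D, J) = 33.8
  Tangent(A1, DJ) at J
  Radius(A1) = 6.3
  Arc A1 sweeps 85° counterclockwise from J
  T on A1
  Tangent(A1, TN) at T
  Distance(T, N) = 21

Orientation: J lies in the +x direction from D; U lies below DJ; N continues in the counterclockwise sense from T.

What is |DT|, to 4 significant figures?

28.12

D is at the origin; DJ is horizontal with |DJ| = 33.8 and J on the +x side, so J = (33.80, 0.000). A1 meets DJ tangentially, so UJ is at right angles to DJ, so U = J + (0, -6.3) = (33.80, -6.300). On A1, J sits at bearing 90° from U; an 85° counterclockwise sweep puts T at bearing 175°, so T = U + 6.3·(cos 175°, sin 175°) = (27.52, -5.751). Then |DT| = |T − D| = 28.12.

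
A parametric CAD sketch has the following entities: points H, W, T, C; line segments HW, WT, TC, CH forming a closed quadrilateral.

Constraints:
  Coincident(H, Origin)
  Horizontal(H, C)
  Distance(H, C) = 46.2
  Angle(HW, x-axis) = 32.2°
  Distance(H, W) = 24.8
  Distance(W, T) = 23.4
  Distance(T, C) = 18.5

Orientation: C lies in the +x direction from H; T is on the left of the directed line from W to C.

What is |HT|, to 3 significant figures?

47.5

Checks: |WT| = 23.40 ✓; |TC| = 18.50 ✓.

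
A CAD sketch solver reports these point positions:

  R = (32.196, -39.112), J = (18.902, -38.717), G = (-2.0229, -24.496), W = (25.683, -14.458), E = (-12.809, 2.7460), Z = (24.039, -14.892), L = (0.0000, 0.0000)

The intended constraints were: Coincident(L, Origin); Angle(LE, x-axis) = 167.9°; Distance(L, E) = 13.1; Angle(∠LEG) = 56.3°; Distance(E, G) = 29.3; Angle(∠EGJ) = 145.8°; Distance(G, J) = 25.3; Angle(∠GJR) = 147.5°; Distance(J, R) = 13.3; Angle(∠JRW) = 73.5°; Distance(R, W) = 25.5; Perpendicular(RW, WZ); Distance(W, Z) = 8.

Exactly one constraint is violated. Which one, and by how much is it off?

Distance(W, Z) = 8 — off by 6.30.

L = (0.00, 0.00) ✓; LE at 167.9° ✓; |LE| = 13.10 ✓; ∠LEG = 56.30° ✓; |EG| = 29.30 ✓; ∠EGJ = 145.8° ✓; |GJ| = 25.30 ✓; ∠GJR = 147.5° ✓; |JR| = 13.30 ✓; ∠JRW = 73.50° ✓; |RW| = 25.50 ✓; ∠(RW, WZ) = 89.99° ✓; |WZ| = 1.700 ✗.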